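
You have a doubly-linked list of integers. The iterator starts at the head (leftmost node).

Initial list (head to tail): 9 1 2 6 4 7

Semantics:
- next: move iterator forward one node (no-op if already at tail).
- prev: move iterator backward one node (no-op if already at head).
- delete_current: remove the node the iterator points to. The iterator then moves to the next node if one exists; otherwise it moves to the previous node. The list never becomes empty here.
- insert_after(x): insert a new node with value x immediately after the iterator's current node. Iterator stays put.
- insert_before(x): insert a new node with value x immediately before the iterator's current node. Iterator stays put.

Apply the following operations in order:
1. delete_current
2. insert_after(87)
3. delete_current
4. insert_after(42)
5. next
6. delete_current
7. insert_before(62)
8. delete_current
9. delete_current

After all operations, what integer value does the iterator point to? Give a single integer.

After 1 (delete_current): list=[1, 2, 6, 4, 7] cursor@1
After 2 (insert_after(87)): list=[1, 87, 2, 6, 4, 7] cursor@1
After 3 (delete_current): list=[87, 2, 6, 4, 7] cursor@87
After 4 (insert_after(42)): list=[87, 42, 2, 6, 4, 7] cursor@87
After 5 (next): list=[87, 42, 2, 6, 4, 7] cursor@42
After 6 (delete_current): list=[87, 2, 6, 4, 7] cursor@2
After 7 (insert_before(62)): list=[87, 62, 2, 6, 4, 7] cursor@2
After 8 (delete_current): list=[87, 62, 6, 4, 7] cursor@6
After 9 (delete_current): list=[87, 62, 4, 7] cursor@4

Answer: 4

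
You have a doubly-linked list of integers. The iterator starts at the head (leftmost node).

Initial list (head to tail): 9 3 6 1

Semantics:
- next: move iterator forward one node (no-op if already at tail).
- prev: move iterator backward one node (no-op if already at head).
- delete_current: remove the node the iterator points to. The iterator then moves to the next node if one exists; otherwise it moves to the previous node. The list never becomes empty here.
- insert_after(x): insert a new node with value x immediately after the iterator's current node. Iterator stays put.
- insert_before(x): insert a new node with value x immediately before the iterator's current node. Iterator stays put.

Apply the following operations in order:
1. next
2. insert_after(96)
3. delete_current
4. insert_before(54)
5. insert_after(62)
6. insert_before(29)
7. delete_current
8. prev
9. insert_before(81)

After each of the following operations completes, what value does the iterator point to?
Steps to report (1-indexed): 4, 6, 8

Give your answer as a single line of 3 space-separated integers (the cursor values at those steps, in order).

Answer: 96 96 29

Derivation:
After 1 (next): list=[9, 3, 6, 1] cursor@3
After 2 (insert_after(96)): list=[9, 3, 96, 6, 1] cursor@3
After 3 (delete_current): list=[9, 96, 6, 1] cursor@96
After 4 (insert_before(54)): list=[9, 54, 96, 6, 1] cursor@96
After 5 (insert_after(62)): list=[9, 54, 96, 62, 6, 1] cursor@96
After 6 (insert_before(29)): list=[9, 54, 29, 96, 62, 6, 1] cursor@96
After 7 (delete_current): list=[9, 54, 29, 62, 6, 1] cursor@62
After 8 (prev): list=[9, 54, 29, 62, 6, 1] cursor@29
After 9 (insert_before(81)): list=[9, 54, 81, 29, 62, 6, 1] cursor@29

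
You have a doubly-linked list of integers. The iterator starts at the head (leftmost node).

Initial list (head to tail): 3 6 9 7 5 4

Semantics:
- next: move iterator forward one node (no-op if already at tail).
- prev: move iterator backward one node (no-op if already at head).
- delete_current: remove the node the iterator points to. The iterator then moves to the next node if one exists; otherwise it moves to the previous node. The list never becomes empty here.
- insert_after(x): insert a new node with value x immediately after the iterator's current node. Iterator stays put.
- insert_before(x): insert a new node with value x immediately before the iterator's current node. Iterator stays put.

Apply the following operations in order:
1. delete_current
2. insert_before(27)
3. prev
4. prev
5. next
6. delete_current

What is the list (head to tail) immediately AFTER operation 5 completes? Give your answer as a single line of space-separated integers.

Answer: 27 6 9 7 5 4

Derivation:
After 1 (delete_current): list=[6, 9, 7, 5, 4] cursor@6
After 2 (insert_before(27)): list=[27, 6, 9, 7, 5, 4] cursor@6
After 3 (prev): list=[27, 6, 9, 7, 5, 4] cursor@27
After 4 (prev): list=[27, 6, 9, 7, 5, 4] cursor@27
After 5 (next): list=[27, 6, 9, 7, 5, 4] cursor@6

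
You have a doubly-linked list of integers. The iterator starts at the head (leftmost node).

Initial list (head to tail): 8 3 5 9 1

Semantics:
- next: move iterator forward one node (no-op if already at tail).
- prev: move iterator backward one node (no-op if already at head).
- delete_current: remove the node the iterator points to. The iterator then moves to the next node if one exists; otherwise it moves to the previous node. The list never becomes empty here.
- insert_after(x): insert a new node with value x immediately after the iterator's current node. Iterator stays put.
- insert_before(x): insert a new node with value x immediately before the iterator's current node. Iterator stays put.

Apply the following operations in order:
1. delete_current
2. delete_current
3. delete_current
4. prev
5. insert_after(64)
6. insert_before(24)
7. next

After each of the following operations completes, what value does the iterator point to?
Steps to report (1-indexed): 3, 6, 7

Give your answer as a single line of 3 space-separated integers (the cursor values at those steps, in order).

After 1 (delete_current): list=[3, 5, 9, 1] cursor@3
After 2 (delete_current): list=[5, 9, 1] cursor@5
After 3 (delete_current): list=[9, 1] cursor@9
After 4 (prev): list=[9, 1] cursor@9
After 5 (insert_after(64)): list=[9, 64, 1] cursor@9
After 6 (insert_before(24)): list=[24, 9, 64, 1] cursor@9
After 7 (next): list=[24, 9, 64, 1] cursor@64

Answer: 9 9 64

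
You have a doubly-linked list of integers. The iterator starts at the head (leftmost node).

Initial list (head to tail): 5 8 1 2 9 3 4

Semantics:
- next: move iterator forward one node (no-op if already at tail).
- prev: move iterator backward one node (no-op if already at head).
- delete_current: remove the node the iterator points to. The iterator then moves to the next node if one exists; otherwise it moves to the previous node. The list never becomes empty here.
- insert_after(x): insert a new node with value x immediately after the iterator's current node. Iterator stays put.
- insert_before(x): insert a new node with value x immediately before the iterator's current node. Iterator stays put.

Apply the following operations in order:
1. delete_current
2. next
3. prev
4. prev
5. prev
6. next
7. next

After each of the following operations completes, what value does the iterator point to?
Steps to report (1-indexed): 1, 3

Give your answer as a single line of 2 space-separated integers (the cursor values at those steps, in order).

Answer: 8 8

Derivation:
After 1 (delete_current): list=[8, 1, 2, 9, 3, 4] cursor@8
After 2 (next): list=[8, 1, 2, 9, 3, 4] cursor@1
After 3 (prev): list=[8, 1, 2, 9, 3, 4] cursor@8
After 4 (prev): list=[8, 1, 2, 9, 3, 4] cursor@8
After 5 (prev): list=[8, 1, 2, 9, 3, 4] cursor@8
After 6 (next): list=[8, 1, 2, 9, 3, 4] cursor@1
After 7 (next): list=[8, 1, 2, 9, 3, 4] cursor@2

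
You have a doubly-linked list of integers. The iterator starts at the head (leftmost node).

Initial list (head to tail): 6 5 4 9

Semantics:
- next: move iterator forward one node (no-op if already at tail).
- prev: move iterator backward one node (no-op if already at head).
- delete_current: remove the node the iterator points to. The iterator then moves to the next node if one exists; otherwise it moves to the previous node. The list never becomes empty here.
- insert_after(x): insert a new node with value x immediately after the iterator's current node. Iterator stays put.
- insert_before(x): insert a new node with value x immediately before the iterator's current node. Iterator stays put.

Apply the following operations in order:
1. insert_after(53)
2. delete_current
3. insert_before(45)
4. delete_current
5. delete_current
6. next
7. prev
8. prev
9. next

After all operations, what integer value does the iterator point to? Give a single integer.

Answer: 4

Derivation:
After 1 (insert_after(53)): list=[6, 53, 5, 4, 9] cursor@6
After 2 (delete_current): list=[53, 5, 4, 9] cursor@53
After 3 (insert_before(45)): list=[45, 53, 5, 4, 9] cursor@53
After 4 (delete_current): list=[45, 5, 4, 9] cursor@5
After 5 (delete_current): list=[45, 4, 9] cursor@4
After 6 (next): list=[45, 4, 9] cursor@9
After 7 (prev): list=[45, 4, 9] cursor@4
After 8 (prev): list=[45, 4, 9] cursor@45
After 9 (next): list=[45, 4, 9] cursor@4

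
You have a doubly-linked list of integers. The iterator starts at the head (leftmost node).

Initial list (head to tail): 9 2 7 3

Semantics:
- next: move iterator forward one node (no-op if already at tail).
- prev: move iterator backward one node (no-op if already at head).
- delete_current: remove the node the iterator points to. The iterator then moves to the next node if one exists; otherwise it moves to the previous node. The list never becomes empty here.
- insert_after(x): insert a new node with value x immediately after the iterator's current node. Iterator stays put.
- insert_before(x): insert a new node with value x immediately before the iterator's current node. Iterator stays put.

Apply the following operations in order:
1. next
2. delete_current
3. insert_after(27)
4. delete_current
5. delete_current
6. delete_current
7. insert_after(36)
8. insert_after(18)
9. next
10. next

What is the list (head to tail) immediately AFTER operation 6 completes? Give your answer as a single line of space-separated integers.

Answer: 9

Derivation:
After 1 (next): list=[9, 2, 7, 3] cursor@2
After 2 (delete_current): list=[9, 7, 3] cursor@7
After 3 (insert_after(27)): list=[9, 7, 27, 3] cursor@7
After 4 (delete_current): list=[9, 27, 3] cursor@27
After 5 (delete_current): list=[9, 3] cursor@3
After 6 (delete_current): list=[9] cursor@9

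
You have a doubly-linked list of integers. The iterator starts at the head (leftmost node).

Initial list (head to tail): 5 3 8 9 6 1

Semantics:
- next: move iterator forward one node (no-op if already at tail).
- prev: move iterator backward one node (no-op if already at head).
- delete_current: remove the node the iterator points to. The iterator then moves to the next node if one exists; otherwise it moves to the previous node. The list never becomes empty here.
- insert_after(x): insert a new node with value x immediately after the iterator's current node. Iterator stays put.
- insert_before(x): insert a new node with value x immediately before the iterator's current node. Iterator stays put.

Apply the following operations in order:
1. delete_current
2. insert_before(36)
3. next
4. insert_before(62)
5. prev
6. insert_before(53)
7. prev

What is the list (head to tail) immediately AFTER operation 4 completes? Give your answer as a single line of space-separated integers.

After 1 (delete_current): list=[3, 8, 9, 6, 1] cursor@3
After 2 (insert_before(36)): list=[36, 3, 8, 9, 6, 1] cursor@3
After 3 (next): list=[36, 3, 8, 9, 6, 1] cursor@8
After 4 (insert_before(62)): list=[36, 3, 62, 8, 9, 6, 1] cursor@8

Answer: 36 3 62 8 9 6 1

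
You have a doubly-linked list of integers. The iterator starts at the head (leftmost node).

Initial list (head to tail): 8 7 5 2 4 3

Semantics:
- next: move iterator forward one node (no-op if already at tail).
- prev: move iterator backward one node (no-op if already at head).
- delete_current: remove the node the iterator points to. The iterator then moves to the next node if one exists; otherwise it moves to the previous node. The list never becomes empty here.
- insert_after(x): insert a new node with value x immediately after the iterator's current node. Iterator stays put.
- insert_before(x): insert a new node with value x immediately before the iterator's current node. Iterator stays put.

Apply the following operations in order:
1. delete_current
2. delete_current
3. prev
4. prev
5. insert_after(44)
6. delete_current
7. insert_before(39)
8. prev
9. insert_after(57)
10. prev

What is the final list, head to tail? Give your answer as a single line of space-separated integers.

Answer: 39 57 44 2 4 3

Derivation:
After 1 (delete_current): list=[7, 5, 2, 4, 3] cursor@7
After 2 (delete_current): list=[5, 2, 4, 3] cursor@5
After 3 (prev): list=[5, 2, 4, 3] cursor@5
After 4 (prev): list=[5, 2, 4, 3] cursor@5
After 5 (insert_after(44)): list=[5, 44, 2, 4, 3] cursor@5
After 6 (delete_current): list=[44, 2, 4, 3] cursor@44
After 7 (insert_before(39)): list=[39, 44, 2, 4, 3] cursor@44
After 8 (prev): list=[39, 44, 2, 4, 3] cursor@39
After 9 (insert_after(57)): list=[39, 57, 44, 2, 4, 3] cursor@39
After 10 (prev): list=[39, 57, 44, 2, 4, 3] cursor@39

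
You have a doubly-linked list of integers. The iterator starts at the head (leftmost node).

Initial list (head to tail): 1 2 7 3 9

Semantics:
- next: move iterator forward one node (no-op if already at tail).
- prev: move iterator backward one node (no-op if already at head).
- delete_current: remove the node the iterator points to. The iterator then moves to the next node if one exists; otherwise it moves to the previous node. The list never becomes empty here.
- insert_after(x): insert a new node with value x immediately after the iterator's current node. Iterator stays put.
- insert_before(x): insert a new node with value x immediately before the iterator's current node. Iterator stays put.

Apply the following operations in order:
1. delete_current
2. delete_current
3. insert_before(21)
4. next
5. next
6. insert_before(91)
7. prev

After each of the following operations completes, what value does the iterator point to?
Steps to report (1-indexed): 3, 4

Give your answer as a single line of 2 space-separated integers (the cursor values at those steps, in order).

After 1 (delete_current): list=[2, 7, 3, 9] cursor@2
After 2 (delete_current): list=[7, 3, 9] cursor@7
After 3 (insert_before(21)): list=[21, 7, 3, 9] cursor@7
After 4 (next): list=[21, 7, 3, 9] cursor@3
After 5 (next): list=[21, 7, 3, 9] cursor@9
After 6 (insert_before(91)): list=[21, 7, 3, 91, 9] cursor@9
After 7 (prev): list=[21, 7, 3, 91, 9] cursor@91

Answer: 7 3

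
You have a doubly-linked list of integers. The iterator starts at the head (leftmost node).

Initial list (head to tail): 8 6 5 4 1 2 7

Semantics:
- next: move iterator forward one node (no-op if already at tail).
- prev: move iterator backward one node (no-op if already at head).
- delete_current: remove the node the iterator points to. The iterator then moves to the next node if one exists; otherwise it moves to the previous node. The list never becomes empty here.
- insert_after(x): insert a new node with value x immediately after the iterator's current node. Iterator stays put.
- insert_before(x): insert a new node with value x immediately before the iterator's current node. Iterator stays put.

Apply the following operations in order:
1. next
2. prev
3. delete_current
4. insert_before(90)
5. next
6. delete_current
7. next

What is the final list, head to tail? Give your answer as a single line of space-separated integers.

Answer: 90 6 4 1 2 7

Derivation:
After 1 (next): list=[8, 6, 5, 4, 1, 2, 7] cursor@6
After 2 (prev): list=[8, 6, 5, 4, 1, 2, 7] cursor@8
After 3 (delete_current): list=[6, 5, 4, 1, 2, 7] cursor@6
After 4 (insert_before(90)): list=[90, 6, 5, 4, 1, 2, 7] cursor@6
After 5 (next): list=[90, 6, 5, 4, 1, 2, 7] cursor@5
After 6 (delete_current): list=[90, 6, 4, 1, 2, 7] cursor@4
After 7 (next): list=[90, 6, 4, 1, 2, 7] cursor@1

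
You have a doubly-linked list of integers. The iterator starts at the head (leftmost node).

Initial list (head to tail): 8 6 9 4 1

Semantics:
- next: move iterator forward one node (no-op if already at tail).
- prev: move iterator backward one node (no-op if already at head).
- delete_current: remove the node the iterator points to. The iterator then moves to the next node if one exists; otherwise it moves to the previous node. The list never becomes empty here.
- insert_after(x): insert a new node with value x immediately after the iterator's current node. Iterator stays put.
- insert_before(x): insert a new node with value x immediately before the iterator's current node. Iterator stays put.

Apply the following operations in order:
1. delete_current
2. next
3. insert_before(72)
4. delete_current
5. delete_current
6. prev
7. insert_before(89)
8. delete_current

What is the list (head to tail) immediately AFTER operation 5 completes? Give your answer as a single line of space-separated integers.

After 1 (delete_current): list=[6, 9, 4, 1] cursor@6
After 2 (next): list=[6, 9, 4, 1] cursor@9
After 3 (insert_before(72)): list=[6, 72, 9, 4, 1] cursor@9
After 4 (delete_current): list=[6, 72, 4, 1] cursor@4
After 5 (delete_current): list=[6, 72, 1] cursor@1

Answer: 6 72 1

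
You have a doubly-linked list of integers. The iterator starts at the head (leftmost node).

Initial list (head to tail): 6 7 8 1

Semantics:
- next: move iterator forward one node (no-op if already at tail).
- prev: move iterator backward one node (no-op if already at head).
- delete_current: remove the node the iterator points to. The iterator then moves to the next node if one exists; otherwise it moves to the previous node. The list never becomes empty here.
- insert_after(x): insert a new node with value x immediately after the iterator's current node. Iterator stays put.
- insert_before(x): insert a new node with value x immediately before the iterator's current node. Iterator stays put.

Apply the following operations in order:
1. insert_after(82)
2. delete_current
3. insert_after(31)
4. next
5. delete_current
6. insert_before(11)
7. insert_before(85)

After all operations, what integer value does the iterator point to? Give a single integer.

Answer: 7

Derivation:
After 1 (insert_after(82)): list=[6, 82, 7, 8, 1] cursor@6
After 2 (delete_current): list=[82, 7, 8, 1] cursor@82
After 3 (insert_after(31)): list=[82, 31, 7, 8, 1] cursor@82
After 4 (next): list=[82, 31, 7, 8, 1] cursor@31
After 5 (delete_current): list=[82, 7, 8, 1] cursor@7
After 6 (insert_before(11)): list=[82, 11, 7, 8, 1] cursor@7
After 7 (insert_before(85)): list=[82, 11, 85, 7, 8, 1] cursor@7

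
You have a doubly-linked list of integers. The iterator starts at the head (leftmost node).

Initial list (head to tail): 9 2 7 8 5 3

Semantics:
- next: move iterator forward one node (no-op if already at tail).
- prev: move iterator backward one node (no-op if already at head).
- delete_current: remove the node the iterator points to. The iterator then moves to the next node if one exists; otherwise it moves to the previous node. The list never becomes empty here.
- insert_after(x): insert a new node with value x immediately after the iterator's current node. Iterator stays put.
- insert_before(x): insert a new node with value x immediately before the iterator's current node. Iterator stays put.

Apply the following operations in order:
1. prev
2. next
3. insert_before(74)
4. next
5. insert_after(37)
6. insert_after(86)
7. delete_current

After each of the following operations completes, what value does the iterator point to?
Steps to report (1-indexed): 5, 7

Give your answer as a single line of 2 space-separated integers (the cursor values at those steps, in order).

Answer: 7 86

Derivation:
After 1 (prev): list=[9, 2, 7, 8, 5, 3] cursor@9
After 2 (next): list=[9, 2, 7, 8, 5, 3] cursor@2
After 3 (insert_before(74)): list=[9, 74, 2, 7, 8, 5, 3] cursor@2
After 4 (next): list=[9, 74, 2, 7, 8, 5, 3] cursor@7
After 5 (insert_after(37)): list=[9, 74, 2, 7, 37, 8, 5, 3] cursor@7
After 6 (insert_after(86)): list=[9, 74, 2, 7, 86, 37, 8, 5, 3] cursor@7
After 7 (delete_current): list=[9, 74, 2, 86, 37, 8, 5, 3] cursor@86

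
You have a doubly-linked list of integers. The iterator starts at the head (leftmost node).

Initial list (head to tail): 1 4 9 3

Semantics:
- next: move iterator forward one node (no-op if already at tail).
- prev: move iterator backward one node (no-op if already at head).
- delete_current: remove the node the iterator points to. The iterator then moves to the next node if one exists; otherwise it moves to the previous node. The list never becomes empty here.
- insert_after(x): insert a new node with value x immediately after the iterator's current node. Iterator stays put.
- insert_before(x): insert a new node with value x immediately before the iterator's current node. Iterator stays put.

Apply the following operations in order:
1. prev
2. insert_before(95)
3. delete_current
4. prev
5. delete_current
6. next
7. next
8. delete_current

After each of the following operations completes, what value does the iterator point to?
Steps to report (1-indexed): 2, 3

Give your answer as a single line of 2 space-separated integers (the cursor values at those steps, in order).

After 1 (prev): list=[1, 4, 9, 3] cursor@1
After 2 (insert_before(95)): list=[95, 1, 4, 9, 3] cursor@1
After 3 (delete_current): list=[95, 4, 9, 3] cursor@4
After 4 (prev): list=[95, 4, 9, 3] cursor@95
After 5 (delete_current): list=[4, 9, 3] cursor@4
After 6 (next): list=[4, 9, 3] cursor@9
After 7 (next): list=[4, 9, 3] cursor@3
After 8 (delete_current): list=[4, 9] cursor@9

Answer: 1 4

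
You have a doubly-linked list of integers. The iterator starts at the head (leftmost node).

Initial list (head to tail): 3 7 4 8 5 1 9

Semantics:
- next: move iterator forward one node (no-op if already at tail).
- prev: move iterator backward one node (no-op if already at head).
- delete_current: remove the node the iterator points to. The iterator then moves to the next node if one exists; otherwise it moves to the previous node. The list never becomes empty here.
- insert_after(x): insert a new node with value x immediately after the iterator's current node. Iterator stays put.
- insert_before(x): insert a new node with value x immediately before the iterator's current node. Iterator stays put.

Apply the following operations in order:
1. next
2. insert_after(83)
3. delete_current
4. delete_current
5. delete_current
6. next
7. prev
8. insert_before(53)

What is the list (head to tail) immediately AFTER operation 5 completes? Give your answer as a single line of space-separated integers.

Answer: 3 8 5 1 9

Derivation:
After 1 (next): list=[3, 7, 4, 8, 5, 1, 9] cursor@7
After 2 (insert_after(83)): list=[3, 7, 83, 4, 8, 5, 1, 9] cursor@7
After 3 (delete_current): list=[3, 83, 4, 8, 5, 1, 9] cursor@83
After 4 (delete_current): list=[3, 4, 8, 5, 1, 9] cursor@4
After 5 (delete_current): list=[3, 8, 5, 1, 9] cursor@8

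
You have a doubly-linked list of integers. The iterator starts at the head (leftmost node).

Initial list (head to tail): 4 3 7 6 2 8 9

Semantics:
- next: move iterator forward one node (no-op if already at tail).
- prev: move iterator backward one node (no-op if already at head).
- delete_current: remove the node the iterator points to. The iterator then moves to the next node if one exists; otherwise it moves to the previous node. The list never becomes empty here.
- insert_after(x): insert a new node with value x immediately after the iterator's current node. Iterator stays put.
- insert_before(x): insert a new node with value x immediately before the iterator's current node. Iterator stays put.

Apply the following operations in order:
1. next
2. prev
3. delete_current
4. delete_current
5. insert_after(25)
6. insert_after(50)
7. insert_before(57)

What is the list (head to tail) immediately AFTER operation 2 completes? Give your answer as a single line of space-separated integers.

Answer: 4 3 7 6 2 8 9

Derivation:
After 1 (next): list=[4, 3, 7, 6, 2, 8, 9] cursor@3
After 2 (prev): list=[4, 3, 7, 6, 2, 8, 9] cursor@4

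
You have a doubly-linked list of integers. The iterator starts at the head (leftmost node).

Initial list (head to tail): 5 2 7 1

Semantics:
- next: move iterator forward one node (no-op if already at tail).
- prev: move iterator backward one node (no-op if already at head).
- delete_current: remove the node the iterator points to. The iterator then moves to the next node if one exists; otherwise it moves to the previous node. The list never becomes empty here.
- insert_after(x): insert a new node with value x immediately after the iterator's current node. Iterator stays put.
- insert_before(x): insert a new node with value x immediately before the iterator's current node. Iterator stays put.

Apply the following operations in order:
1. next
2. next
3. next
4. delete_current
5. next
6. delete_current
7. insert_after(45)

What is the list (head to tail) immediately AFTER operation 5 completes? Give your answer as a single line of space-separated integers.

Answer: 5 2 7

Derivation:
After 1 (next): list=[5, 2, 7, 1] cursor@2
After 2 (next): list=[5, 2, 7, 1] cursor@7
After 3 (next): list=[5, 2, 7, 1] cursor@1
After 4 (delete_current): list=[5, 2, 7] cursor@7
After 5 (next): list=[5, 2, 7] cursor@7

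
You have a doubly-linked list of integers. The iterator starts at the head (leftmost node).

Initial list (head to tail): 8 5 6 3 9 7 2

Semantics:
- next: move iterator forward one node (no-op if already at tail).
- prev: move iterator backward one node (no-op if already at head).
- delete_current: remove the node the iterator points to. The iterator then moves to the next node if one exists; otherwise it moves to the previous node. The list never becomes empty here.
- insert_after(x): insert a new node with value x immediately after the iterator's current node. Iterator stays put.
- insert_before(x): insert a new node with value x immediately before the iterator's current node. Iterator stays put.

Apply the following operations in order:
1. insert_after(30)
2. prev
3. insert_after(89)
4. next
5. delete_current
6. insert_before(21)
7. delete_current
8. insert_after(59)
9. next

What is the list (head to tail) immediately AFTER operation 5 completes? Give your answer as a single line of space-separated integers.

After 1 (insert_after(30)): list=[8, 30, 5, 6, 3, 9, 7, 2] cursor@8
After 2 (prev): list=[8, 30, 5, 6, 3, 9, 7, 2] cursor@8
After 3 (insert_after(89)): list=[8, 89, 30, 5, 6, 3, 9, 7, 2] cursor@8
After 4 (next): list=[8, 89, 30, 5, 6, 3, 9, 7, 2] cursor@89
After 5 (delete_current): list=[8, 30, 5, 6, 3, 9, 7, 2] cursor@30

Answer: 8 30 5 6 3 9 7 2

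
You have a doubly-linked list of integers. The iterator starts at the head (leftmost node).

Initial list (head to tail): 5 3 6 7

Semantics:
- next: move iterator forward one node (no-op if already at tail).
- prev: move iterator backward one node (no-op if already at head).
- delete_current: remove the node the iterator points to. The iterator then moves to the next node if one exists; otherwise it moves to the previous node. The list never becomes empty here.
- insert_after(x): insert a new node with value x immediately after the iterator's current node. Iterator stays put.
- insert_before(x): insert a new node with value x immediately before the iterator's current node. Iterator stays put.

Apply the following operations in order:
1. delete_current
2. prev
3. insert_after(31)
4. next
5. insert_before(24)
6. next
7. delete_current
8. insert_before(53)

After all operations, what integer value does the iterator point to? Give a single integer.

After 1 (delete_current): list=[3, 6, 7] cursor@3
After 2 (prev): list=[3, 6, 7] cursor@3
After 3 (insert_after(31)): list=[3, 31, 6, 7] cursor@3
After 4 (next): list=[3, 31, 6, 7] cursor@31
After 5 (insert_before(24)): list=[3, 24, 31, 6, 7] cursor@31
After 6 (next): list=[3, 24, 31, 6, 7] cursor@6
After 7 (delete_current): list=[3, 24, 31, 7] cursor@7
After 8 (insert_before(53)): list=[3, 24, 31, 53, 7] cursor@7

Answer: 7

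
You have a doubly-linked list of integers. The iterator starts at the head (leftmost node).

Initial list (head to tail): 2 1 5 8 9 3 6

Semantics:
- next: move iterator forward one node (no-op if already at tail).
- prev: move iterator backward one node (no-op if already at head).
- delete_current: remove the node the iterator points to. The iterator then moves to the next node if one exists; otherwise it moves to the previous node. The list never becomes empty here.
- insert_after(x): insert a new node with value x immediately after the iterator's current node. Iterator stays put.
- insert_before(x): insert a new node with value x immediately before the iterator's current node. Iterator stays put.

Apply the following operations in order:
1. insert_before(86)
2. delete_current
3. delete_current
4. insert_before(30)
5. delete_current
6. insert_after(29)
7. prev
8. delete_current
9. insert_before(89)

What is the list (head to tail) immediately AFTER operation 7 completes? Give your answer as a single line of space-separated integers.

Answer: 86 30 8 29 9 3 6

Derivation:
After 1 (insert_before(86)): list=[86, 2, 1, 5, 8, 9, 3, 6] cursor@2
After 2 (delete_current): list=[86, 1, 5, 8, 9, 3, 6] cursor@1
After 3 (delete_current): list=[86, 5, 8, 9, 3, 6] cursor@5
After 4 (insert_before(30)): list=[86, 30, 5, 8, 9, 3, 6] cursor@5
After 5 (delete_current): list=[86, 30, 8, 9, 3, 6] cursor@8
After 6 (insert_after(29)): list=[86, 30, 8, 29, 9, 3, 6] cursor@8
After 7 (prev): list=[86, 30, 8, 29, 9, 3, 6] cursor@30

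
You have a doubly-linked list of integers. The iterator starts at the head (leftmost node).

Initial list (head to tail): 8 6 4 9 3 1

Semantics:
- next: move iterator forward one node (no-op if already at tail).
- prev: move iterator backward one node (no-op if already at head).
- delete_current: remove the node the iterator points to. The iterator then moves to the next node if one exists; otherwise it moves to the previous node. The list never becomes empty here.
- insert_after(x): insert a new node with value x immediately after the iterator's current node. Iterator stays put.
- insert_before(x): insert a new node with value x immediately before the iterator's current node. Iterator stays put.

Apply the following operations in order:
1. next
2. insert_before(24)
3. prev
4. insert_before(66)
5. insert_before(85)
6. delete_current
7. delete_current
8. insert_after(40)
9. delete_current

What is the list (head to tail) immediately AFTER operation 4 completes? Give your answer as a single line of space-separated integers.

Answer: 8 66 24 6 4 9 3 1

Derivation:
After 1 (next): list=[8, 6, 4, 9, 3, 1] cursor@6
After 2 (insert_before(24)): list=[8, 24, 6, 4, 9, 3, 1] cursor@6
After 3 (prev): list=[8, 24, 6, 4, 9, 3, 1] cursor@24
After 4 (insert_before(66)): list=[8, 66, 24, 6, 4, 9, 3, 1] cursor@24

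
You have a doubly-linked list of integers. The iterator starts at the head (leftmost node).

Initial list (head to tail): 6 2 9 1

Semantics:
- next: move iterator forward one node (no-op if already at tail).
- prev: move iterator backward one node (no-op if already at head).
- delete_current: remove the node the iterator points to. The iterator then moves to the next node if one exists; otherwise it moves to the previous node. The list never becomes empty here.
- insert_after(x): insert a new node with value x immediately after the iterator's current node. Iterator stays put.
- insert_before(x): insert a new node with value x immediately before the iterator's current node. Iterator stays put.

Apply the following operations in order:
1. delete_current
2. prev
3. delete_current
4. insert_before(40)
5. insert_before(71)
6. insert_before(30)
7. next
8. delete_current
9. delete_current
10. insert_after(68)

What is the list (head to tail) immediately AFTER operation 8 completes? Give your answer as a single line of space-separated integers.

After 1 (delete_current): list=[2, 9, 1] cursor@2
After 2 (prev): list=[2, 9, 1] cursor@2
After 3 (delete_current): list=[9, 1] cursor@9
After 4 (insert_before(40)): list=[40, 9, 1] cursor@9
After 5 (insert_before(71)): list=[40, 71, 9, 1] cursor@9
After 6 (insert_before(30)): list=[40, 71, 30, 9, 1] cursor@9
After 7 (next): list=[40, 71, 30, 9, 1] cursor@1
After 8 (delete_current): list=[40, 71, 30, 9] cursor@9

Answer: 40 71 30 9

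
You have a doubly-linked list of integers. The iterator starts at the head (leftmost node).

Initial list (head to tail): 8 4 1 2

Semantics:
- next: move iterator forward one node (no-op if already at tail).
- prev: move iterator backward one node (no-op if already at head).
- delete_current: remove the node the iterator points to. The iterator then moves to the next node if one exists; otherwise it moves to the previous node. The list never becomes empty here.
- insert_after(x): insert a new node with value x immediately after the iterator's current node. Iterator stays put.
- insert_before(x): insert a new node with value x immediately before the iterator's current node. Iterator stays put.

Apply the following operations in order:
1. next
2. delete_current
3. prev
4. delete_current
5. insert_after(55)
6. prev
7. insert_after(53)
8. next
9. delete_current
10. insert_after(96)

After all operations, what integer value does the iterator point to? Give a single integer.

Answer: 55

Derivation:
After 1 (next): list=[8, 4, 1, 2] cursor@4
After 2 (delete_current): list=[8, 1, 2] cursor@1
After 3 (prev): list=[8, 1, 2] cursor@8
After 4 (delete_current): list=[1, 2] cursor@1
After 5 (insert_after(55)): list=[1, 55, 2] cursor@1
After 6 (prev): list=[1, 55, 2] cursor@1
After 7 (insert_after(53)): list=[1, 53, 55, 2] cursor@1
After 8 (next): list=[1, 53, 55, 2] cursor@53
After 9 (delete_current): list=[1, 55, 2] cursor@55
After 10 (insert_after(96)): list=[1, 55, 96, 2] cursor@55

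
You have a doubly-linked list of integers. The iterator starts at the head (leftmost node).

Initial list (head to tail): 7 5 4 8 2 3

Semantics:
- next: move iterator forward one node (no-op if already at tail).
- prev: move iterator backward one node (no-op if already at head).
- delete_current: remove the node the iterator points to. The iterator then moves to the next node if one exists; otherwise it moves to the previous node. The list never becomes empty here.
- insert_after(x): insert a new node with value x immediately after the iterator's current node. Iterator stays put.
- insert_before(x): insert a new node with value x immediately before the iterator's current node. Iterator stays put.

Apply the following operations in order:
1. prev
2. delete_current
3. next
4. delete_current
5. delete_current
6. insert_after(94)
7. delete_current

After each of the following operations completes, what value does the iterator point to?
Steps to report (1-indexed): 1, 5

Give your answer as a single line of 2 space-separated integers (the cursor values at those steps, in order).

Answer: 7 2

Derivation:
After 1 (prev): list=[7, 5, 4, 8, 2, 3] cursor@7
After 2 (delete_current): list=[5, 4, 8, 2, 3] cursor@5
After 3 (next): list=[5, 4, 8, 2, 3] cursor@4
After 4 (delete_current): list=[5, 8, 2, 3] cursor@8
After 5 (delete_current): list=[5, 2, 3] cursor@2
After 6 (insert_after(94)): list=[5, 2, 94, 3] cursor@2
After 7 (delete_current): list=[5, 94, 3] cursor@94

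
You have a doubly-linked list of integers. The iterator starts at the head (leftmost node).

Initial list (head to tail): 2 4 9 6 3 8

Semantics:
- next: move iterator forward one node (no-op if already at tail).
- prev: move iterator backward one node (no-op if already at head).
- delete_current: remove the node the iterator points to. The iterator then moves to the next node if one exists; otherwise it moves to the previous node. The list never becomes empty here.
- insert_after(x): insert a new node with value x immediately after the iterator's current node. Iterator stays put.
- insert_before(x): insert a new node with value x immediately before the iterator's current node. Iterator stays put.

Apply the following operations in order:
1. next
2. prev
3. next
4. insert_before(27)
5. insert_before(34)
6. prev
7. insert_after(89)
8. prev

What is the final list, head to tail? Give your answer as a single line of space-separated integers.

After 1 (next): list=[2, 4, 9, 6, 3, 8] cursor@4
After 2 (prev): list=[2, 4, 9, 6, 3, 8] cursor@2
After 3 (next): list=[2, 4, 9, 6, 3, 8] cursor@4
After 4 (insert_before(27)): list=[2, 27, 4, 9, 6, 3, 8] cursor@4
After 5 (insert_before(34)): list=[2, 27, 34, 4, 9, 6, 3, 8] cursor@4
After 6 (prev): list=[2, 27, 34, 4, 9, 6, 3, 8] cursor@34
After 7 (insert_after(89)): list=[2, 27, 34, 89, 4, 9, 6, 3, 8] cursor@34
After 8 (prev): list=[2, 27, 34, 89, 4, 9, 6, 3, 8] cursor@27

Answer: 2 27 34 89 4 9 6 3 8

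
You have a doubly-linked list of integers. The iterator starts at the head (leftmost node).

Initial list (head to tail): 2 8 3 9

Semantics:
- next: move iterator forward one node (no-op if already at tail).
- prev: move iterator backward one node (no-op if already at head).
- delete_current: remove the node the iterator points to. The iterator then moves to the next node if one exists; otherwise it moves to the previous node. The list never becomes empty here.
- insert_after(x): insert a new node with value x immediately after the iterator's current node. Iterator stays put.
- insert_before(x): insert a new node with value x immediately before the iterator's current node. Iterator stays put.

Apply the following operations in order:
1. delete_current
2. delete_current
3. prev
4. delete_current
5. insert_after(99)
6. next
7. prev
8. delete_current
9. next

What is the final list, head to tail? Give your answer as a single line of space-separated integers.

After 1 (delete_current): list=[8, 3, 9] cursor@8
After 2 (delete_current): list=[3, 9] cursor@3
After 3 (prev): list=[3, 9] cursor@3
After 4 (delete_current): list=[9] cursor@9
After 5 (insert_after(99)): list=[9, 99] cursor@9
After 6 (next): list=[9, 99] cursor@99
After 7 (prev): list=[9, 99] cursor@9
After 8 (delete_current): list=[99] cursor@99
After 9 (next): list=[99] cursor@99

Answer: 99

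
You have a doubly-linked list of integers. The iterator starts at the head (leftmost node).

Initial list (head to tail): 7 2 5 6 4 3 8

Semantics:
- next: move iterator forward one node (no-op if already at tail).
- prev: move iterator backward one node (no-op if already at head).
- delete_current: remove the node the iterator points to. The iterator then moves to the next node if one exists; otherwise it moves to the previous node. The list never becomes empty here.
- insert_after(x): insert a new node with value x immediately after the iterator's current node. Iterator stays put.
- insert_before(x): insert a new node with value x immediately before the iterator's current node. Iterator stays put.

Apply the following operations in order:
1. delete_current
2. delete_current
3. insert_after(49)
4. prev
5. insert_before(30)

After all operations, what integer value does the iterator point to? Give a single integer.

After 1 (delete_current): list=[2, 5, 6, 4, 3, 8] cursor@2
After 2 (delete_current): list=[5, 6, 4, 3, 8] cursor@5
After 3 (insert_after(49)): list=[5, 49, 6, 4, 3, 8] cursor@5
After 4 (prev): list=[5, 49, 6, 4, 3, 8] cursor@5
After 5 (insert_before(30)): list=[30, 5, 49, 6, 4, 3, 8] cursor@5

Answer: 5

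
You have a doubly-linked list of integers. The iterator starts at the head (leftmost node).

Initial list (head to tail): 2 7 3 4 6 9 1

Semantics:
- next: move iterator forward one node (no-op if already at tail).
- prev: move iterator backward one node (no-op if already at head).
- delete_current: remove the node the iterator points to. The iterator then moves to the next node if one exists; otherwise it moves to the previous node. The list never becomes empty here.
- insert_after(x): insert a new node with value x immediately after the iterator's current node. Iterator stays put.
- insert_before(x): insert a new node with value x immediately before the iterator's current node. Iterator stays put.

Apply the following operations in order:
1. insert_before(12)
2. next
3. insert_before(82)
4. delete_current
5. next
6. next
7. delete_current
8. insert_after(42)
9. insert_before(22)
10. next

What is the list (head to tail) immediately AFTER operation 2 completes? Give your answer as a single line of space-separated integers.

After 1 (insert_before(12)): list=[12, 2, 7, 3, 4, 6, 9, 1] cursor@2
After 2 (next): list=[12, 2, 7, 3, 4, 6, 9, 1] cursor@7

Answer: 12 2 7 3 4 6 9 1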